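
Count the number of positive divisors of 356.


356 = 2^2 × 89^1
d(356) = (2+1) × (1+1) = 6

6 divisors


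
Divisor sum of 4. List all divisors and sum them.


Divisors of 4: 1, 2, 4
Sum = 1 + 2 + 4 = 7

σ(4) = 7


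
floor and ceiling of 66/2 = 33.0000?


66/2 = 33.0000
floor = 33
ceil = 33

floor = 33, ceil = 33


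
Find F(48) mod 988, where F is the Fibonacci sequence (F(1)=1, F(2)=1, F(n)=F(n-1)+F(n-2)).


F(k) mod 988 for k=1..48:
1, 1, 2, 3, 5, 8, 13, 21, 34, 55, 89, 144, 233, 377, 610, 987, 609, 608, 229, 837, 78, 915, 5, 920, 925, 857, 794, 663, 469, 144, 613, 757, 382, 151, 533, 684, 229, 913, 154, 79, 233, 312, 545, 857, 414, 283, 697, 980
F(48) mod 988 = 980


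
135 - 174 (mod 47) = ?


135 - 174 = -39
-39 mod 47 = 8


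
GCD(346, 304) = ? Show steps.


346 = 1 * 304 + 42
304 = 7 * 42 + 10
42 = 4 * 10 + 2
10 = 5 * 2 + 0
GCD = 2


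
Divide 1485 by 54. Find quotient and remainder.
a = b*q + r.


1485 = 54 * 27 + 27
Check: 1458 + 27 = 1485

q = 27, r = 27


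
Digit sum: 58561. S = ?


5 + 8 + 5 + 6 + 1 = 25


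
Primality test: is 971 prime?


Check divisors up to sqrt(971) = 31.1609
No divisors found.
971 is prime.

Yes, 971 is prime


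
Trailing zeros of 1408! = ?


floor(1408/5) = 281
floor(1408/25) = 56
floor(1408/125) = 11
floor(1408/625) = 2
Total = 350

350 trailing zeros


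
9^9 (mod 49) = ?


9^1 mod 49 = 9
9^2 mod 49 = 32
9^3 mod 49 = 43
9^4 mod 49 = 44
9^5 mod 49 = 4
9^6 mod 49 = 36
9^7 mod 49 = 30
9^8 mod 49 = 25
9^9 mod 49 = 29


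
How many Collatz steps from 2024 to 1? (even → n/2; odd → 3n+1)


2024 → 1012 → 506 → 253 → 760 → 380 → 190 → 95 → 286 → 143 → 430 → 215 → 646 → 323 → 970 → 485 → 1456 → 728 → 364 → 182 → 91 → 274 → 137 → 412 → 206 → 103 → 310 → 155 → 466 → 233 → 700 → 350 → 175 → 526 → 263 → 790 → 395 → 1186 → 593 → 1780 → 890 → 445 → 1336 → 668 → 334 → 167 → 502 → 251 → 754 → 377 → 1132 → 566 → 283 → 850 → 425 → 1276 → 638 → 319 → 958 → 479 → 1438 → 719 → 2158 → 1079 → 3238 → 1619 → 4858 → 2429 → 7288 → 3644 → 1822 → 911 → 2734 → 1367 → 4102 → 2051 → 6154 → 3077 → 9232 → 4616 → 2308 → 1154 → 577 → 1732 → 866 → 433 → 1300 → 650 → 325 → 976 → 488 → 244 → 122 → 61 → 184 → 92 → 46 → 23 → 70 → 35 → 106 → 53 → 160 → 80 → 40 → 20 → 10 → 5 → 16 → 8 → 4 → 2 → 1
Total steps = 112

112 steps


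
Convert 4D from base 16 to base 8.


4D (base 16) = 77 (decimal)
77 (decimal) = 115 (base 8)


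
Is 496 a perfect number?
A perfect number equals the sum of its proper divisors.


Proper divisors of 496: 1, 2, 4, 8, 16, 31, 62, 124, 248
Sum = 1 + 2 + 4 + 8 + 16 + 31 + 62 + 124 + 248 = 496

Yes, 496 is perfect (496 = 496)


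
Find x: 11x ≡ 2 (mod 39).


GCD(11, 39) = 1, unique solution
a^(-1) mod 39 = 32
x = 32 * 2 mod 39 = 25

x ≡ 25 (mod 39)


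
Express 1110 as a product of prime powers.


1110 / 2 = 555
555 / 3 = 185
185 / 5 = 37
37 / 37 = 1
1110 = 2 × 3 × 5 × 37


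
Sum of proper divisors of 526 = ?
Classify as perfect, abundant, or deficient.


Proper divisors: 1, 2, 263
Sum = 1 + 2 + 263 = 266
266 < 526 → deficient

s(526) = 266 (deficient)


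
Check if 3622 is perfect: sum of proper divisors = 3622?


Proper divisors of 3622: 1, 2, 1811
Sum = 1 + 2 + 1811 = 1814

No, 3622 is not perfect (1814 ≠ 3622)


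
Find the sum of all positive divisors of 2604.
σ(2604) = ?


Divisors of 2604: 1, 2, 3, 4, 6, 7, 12, 14, 21, 28, 31, 42, 62, 84, 93, 124, 186, 217, 372, 434, 651, 868, 1302, 2604
Sum = 1 + 2 + 3 + 4 + 6 + 7 + 12 + 14 + 21 + 28 + 31 + 42 + 62 + 84 + 93 + 124 + 186 + 217 + 372 + 434 + 651 + 868 + 1302 + 2604 = 7168

σ(2604) = 7168


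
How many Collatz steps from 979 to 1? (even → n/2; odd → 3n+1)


979 → 2938 → 1469 → 4408 → 2204 → 1102 → 551 → 1654 → 827 → 2482 → 1241 → 3724 → 1862 → 931 → 2794 → 1397 → 4192 → 2096 → 1048 → 524 → 262 → 131 → 394 → 197 → 592 → 296 → 148 → 74 → 37 → 112 → 56 → 28 → 14 → 7 → 22 → 11 → 34 → 17 → 52 → 26 → 13 → 40 → 20 → 10 → 5 → 16 → 8 → 4 → 2 → 1
Total steps = 49

49 steps


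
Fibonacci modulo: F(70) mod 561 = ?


F(k) mod 561 for k=1..70:
1, 1, 2, 3, 5, 8, 13, 21, 34, 55, 89, 144, 233, 377, 49, 426, 475, 340, 254, 33, 287, 320, 46, 366, 412, 217, 68, 285, 353, 77, 430, 507, 376, 322, 137, 459, 35, 494, 529, 462, 430, 331, 200, 531, 170, 140, 310, 450, 199, 88, 287, 375, 101, 476, 16, 492, 508, 439, 386, 264, 89, 353, 442, 234, 115, 349, 464, 252, 155, 407
F(70) mod 561 = 407


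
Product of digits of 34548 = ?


3 × 4 × 5 × 4 × 8 = 1920


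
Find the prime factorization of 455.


455 / 5 = 91
91 / 7 = 13
13 / 13 = 1
455 = 5 × 7 × 13


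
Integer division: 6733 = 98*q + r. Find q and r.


6733 = 98 * 68 + 69
Check: 6664 + 69 = 6733

q = 68, r = 69


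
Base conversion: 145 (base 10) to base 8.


145 (base 10) = 145 (decimal)
145 (decimal) = 221 (base 8)


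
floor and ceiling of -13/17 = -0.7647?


-13/17 = -0.7647
floor = -1
ceil = 0

floor = -1, ceil = 0


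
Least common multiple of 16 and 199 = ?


GCD(16, 199) = 1
LCM = 16*199/1 = 3184/1 = 3184

LCM = 3184


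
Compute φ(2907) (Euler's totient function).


2907 = 3^2 × 17 × 19
Prime factors: 3, 17, 19
φ(2907) = 2907 × (1-1/3) × (1-1/17) × (1-1/19)
= 2907 × 2/3 × 16/17 × 18/19 = 1728

φ(2907) = 1728


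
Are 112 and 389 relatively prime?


Euclidean algorithm:
389 = 3 * 112 + 53
112 = 2 * 53 + 6
53 = 8 * 6 + 5
6 = 1 * 5 + 1
5 = 5 * 1 + 0
GCD(112, 389) = 1

Yes, coprime (GCD = 1)


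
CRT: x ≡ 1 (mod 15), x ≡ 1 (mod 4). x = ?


M = 15*4 = 60
M1 = M/15 = 4, M2 = M/4 = 15
M1^(-1) mod 15 = 4, M2^(-1) mod 4 = 3
x = 1*4*4 + 1*15*3 = 61
61 mod 60 = 1
Check: 1 mod 15 = 1 ✓, 1 mod 4 = 1 ✓

x ≡ 1 (mod 60)


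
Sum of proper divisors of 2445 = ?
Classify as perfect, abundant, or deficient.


Proper divisors: 1, 3, 5, 15, 163, 489, 815
Sum = 1 + 3 + 5 + 15 + 163 + 489 + 815 = 1491
1491 < 2445 → deficient

s(2445) = 1491 (deficient)


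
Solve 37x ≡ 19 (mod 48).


GCD(37, 48) = 1, unique solution
a^(-1) mod 48 = 13
x = 13 * 19 mod 48 = 7

x ≡ 7 (mod 48)


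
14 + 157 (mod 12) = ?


14 + 157 = 171
171 mod 12 = 3


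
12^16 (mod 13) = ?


12^1 mod 13 = 12
12^2 mod 13 = 1
12^3 mod 13 = 12
12^4 mod 13 = 1
12^5 mod 13 = 12
12^6 mod 13 = 1
12^7 mod 13 = 12
12^8 mod 13 = 1
12^9 mod 13 = 12
12^10 mod 13 = 1
12^11 mod 13 = 12
12^12 mod 13 = 1
12^13 mod 13 = 12
12^14 mod 13 = 1
12^15 mod 13 = 12
12^16 mod 13 = 1


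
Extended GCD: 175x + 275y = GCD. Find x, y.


Tabular extended Euclidean (each row: r = 175*s + 275*t):
r=175, s=1, t=0
r=275, s=0, t=1
q=0: r=175, s=1, t=0   [175*(1) + 275*(0) = 175]
q=1: r=100, s=-1, t=1   [175*(-1) + 275*(1) = 100]
q=1: r=75, s=2, t=-1   [175*(2) + 275*(-1) = 75]
q=1: r=25, s=-3, t=2   [175*(-3) + 275*(2) = 25]
q=3: r=0, s=11, t=-7   [175*(11) + 275*(-7) = 0]
GCD = 25; from the row with r=25: x=-3, y=2
Check: 175*(-3) + 275*(2) = -525 + 550 = 25

GCD = 25, x = -3, y = 2


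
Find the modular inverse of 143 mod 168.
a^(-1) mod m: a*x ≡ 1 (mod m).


Use the extended Euclidean algorithm on (168, 143); each row r = 168*s + 143*t:
r=168, s=1, t=0
r=143, s=0, t=1
q=1: r=25, s=1, t=-1   [168*(1) + 143*(-1) = 25]
q=5: r=18, s=-5, t=6   [168*(-5) + 143*(6) = 18]
q=1: r=7, s=6, t=-7   [168*(6) + 143*(-7) = 7]
q=2: r=4, s=-17, t=20   [168*(-17) + 143*(20) = 4]
q=1: r=3, s=23, t=-27   [168*(23) + 143*(-27) = 3]
q=1: r=1, s=-40, t=47   [168*(-40) + 143*(47) = 1]
q=3: r=0, s=143, t=-168   [168*(143) + 143*(-168) = 0]
GCD = 1 with t = 47, so 143*(47) ≡ 1 (mod 168)
Inverse = 47 mod 168 = 47
Check: 143 * 47 = 6721 ≡ 1 (mod 168)

143^(-1) ≡ 47 (mod 168)


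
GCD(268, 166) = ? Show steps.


268 = 1 * 166 + 102
166 = 1 * 102 + 64
102 = 1 * 64 + 38
64 = 1 * 38 + 26
38 = 1 * 26 + 12
26 = 2 * 12 + 2
12 = 6 * 2 + 0
GCD = 2


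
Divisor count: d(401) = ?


401 = 401^1
d(401) = (1+1) = 2

2 divisors


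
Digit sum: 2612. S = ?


2 + 6 + 1 + 2 = 11


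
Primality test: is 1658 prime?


1658 / 2 = 829 (exact division)
1658 is NOT prime.

No, 1658 is not prime


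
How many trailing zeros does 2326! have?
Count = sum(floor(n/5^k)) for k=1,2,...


floor(2326/5) = 465
floor(2326/25) = 93
floor(2326/125) = 18
floor(2326/625) = 3
Total = 579

579 trailing zeros


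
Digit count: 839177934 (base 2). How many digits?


839177934 in base 2 = 110010000001001101011011001110
Number of digits = 30

30 digits (base 2)


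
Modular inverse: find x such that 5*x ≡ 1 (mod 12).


Use the extended Euclidean algorithm on (12, 5); each row r = 12*s + 5*t:
r=12, s=1, t=0
r=5, s=0, t=1
q=2: r=2, s=1, t=-2   [12*(1) + 5*(-2) = 2]
q=2: r=1, s=-2, t=5   [12*(-2) + 5*(5) = 1]
q=2: r=0, s=5, t=-12   [12*(5) + 5*(-12) = 0]
GCD = 1 with t = 5, so 5*(5) ≡ 1 (mod 12)
Inverse = 5 mod 12 = 5
Check: 5 * 5 = 25 ≡ 1 (mod 12)

5^(-1) ≡ 5 (mod 12)


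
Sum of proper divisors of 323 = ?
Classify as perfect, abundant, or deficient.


Proper divisors: 1, 17, 19
Sum = 1 + 17 + 19 = 37
37 < 323 → deficient

s(323) = 37 (deficient)


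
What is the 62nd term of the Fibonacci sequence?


Sequence: 1, 1, 2, 3, 5, 8, 13, 21, 34, 55, 89, 144, 233, 377, 610, 987, 1597, 2584, 4181, 6765, 10946, 17711, 28657, 46368, 75025, 121393, 196418, 317811, 514229, 832040, 1346269, 2178309, 3524578, 5702887, 9227465, 14930352, 24157817, 39088169, 63245986, 102334155, 165580141, 267914296, 433494437, 701408733, 1134903170, 1836311903, 2971215073, 4807526976, 7778742049, 12586269025, 20365011074, 32951280099, 53316291173, 86267571272, 139583862445, 225851433717, 365435296162, 591286729879, 956722026041, 1548008755920, 2504730781961, 4052739537881
F(62) = 4052739537881


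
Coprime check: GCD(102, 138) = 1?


Euclidean algorithm:
138 = 1 * 102 + 36
102 = 2 * 36 + 30
36 = 1 * 30 + 6
30 = 5 * 6 + 0
GCD(102, 138) = 6

No, not coprime (GCD = 6)


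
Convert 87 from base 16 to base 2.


87 (base 16) = 135 (decimal)
135 (decimal) = 10000111 (base 2)


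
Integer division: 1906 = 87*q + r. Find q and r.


1906 = 87 * 21 + 79
Check: 1827 + 79 = 1906

q = 21, r = 79


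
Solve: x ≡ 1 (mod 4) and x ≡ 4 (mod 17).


M = 4*17 = 68
M1 = M/4 = 17, M2 = M/17 = 4
M1^(-1) mod 4 = 1, M2^(-1) mod 17 = 13
x = 1*17*1 + 4*4*13 = 225
225 mod 68 = 21
Check: 21 mod 4 = 1 ✓, 21 mod 17 = 4 ✓

x ≡ 21 (mod 68)


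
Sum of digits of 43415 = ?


4 + 3 + 4 + 1 + 5 = 17


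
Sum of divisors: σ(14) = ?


Divisors of 14: 1, 2, 7, 14
Sum = 1 + 2 + 7 + 14 = 24

σ(14) = 24


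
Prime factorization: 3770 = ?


3770 / 2 = 1885
1885 / 5 = 377
377 / 13 = 29
29 / 29 = 1
3770 = 2 × 5 × 13 × 29


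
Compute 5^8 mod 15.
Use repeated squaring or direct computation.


5^1 mod 15 = 5
5^2 mod 15 = 10
5^3 mod 15 = 5
5^4 mod 15 = 10
5^5 mod 15 = 5
5^6 mod 15 = 10
5^7 mod 15 = 5
5^8 mod 15 = 10


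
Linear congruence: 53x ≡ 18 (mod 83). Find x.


GCD(53, 83) = 1, unique solution
a^(-1) mod 83 = 47
x = 47 * 18 mod 83 = 16

x ≡ 16 (mod 83)


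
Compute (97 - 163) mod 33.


97 - 163 = -66
-66 mod 33 = 0


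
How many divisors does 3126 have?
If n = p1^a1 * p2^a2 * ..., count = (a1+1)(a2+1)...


3126 = 2^1 × 3^1 × 521^1
d(3126) = (1+1) × (1+1) × (1+1) = 8

8 divisors


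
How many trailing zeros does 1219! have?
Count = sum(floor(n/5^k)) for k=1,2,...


floor(1219/5) = 243
floor(1219/25) = 48
floor(1219/125) = 9
floor(1219/625) = 1
Total = 301

301 trailing zeros


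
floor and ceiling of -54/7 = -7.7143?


-54/7 = -7.7143
floor = -8
ceil = -7

floor = -8, ceil = -7


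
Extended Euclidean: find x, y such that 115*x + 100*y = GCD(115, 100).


Tabular extended Euclidean (each row: r = 115*s + 100*t):
r=115, s=1, t=0
r=100, s=0, t=1
q=1: r=15, s=1, t=-1   [115*(1) + 100*(-1) = 15]
q=6: r=10, s=-6, t=7   [115*(-6) + 100*(7) = 10]
q=1: r=5, s=7, t=-8   [115*(7) + 100*(-8) = 5]
q=2: r=0, s=-20, t=23   [115*(-20) + 100*(23) = 0]
GCD = 5; from the row with r=5: x=7, y=-8
Check: 115*(7) + 100*(-8) = 805 - 800 = 5

GCD = 5, x = 7, y = -8


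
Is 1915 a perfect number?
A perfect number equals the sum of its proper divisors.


Proper divisors of 1915: 1, 5, 383
Sum = 1 + 5 + 383 = 389

No, 1915 is not perfect (389 ≠ 1915)


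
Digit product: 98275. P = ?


9 × 8 × 2 × 7 × 5 = 5040


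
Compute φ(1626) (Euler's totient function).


1626 = 2 × 3 × 271
Prime factors: 2, 3, 271
φ(1626) = 1626 × (1-1/2) × (1-1/3) × (1-1/271)
= 1626 × 1/2 × 2/3 × 270/271 = 540

φ(1626) = 540


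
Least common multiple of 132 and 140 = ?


GCD(132, 140) = 4
LCM = 132*140/4 = 18480/4 = 4620

LCM = 4620


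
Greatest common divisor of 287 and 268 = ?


287 = 1 * 268 + 19
268 = 14 * 19 + 2
19 = 9 * 2 + 1
2 = 2 * 1 + 0
GCD = 1


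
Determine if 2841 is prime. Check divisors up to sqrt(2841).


2841 / 3 = 947 (exact division)
2841 is NOT prime.

No, 2841 is not prime


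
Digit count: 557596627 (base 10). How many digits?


557596627 has 9 digits in base 10
floor(log10(557596627)) + 1 = floor(8.7463) + 1 = 9

9 digits (base 10)


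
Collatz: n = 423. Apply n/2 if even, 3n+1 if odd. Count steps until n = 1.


423 → 1270 → 635 → 1906 → 953 → 2860 → 1430 → 715 → 2146 → 1073 → 3220 → 1610 → 805 → 2416 → 1208 → 604 → 302 → 151 → 454 → 227 → 682 → 341 → 1024 → 512 → 256 → 128 → 64 → 32 → 16 → 8 → 4 → 2 → 1
Total steps = 32

32 steps


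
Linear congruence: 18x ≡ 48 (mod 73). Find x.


GCD(18, 73) = 1, unique solution
a^(-1) mod 73 = 69
x = 69 * 48 mod 73 = 27

x ≡ 27 (mod 73)


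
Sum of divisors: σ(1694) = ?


Divisors of 1694: 1, 2, 7, 11, 14, 22, 77, 121, 154, 242, 847, 1694
Sum = 1 + 2 + 7 + 11 + 14 + 22 + 77 + 121 + 154 + 242 + 847 + 1694 = 3192

σ(1694) = 3192


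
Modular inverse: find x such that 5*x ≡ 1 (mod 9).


Use the extended Euclidean algorithm on (9, 5); each row r = 9*s + 5*t:
r=9, s=1, t=0
r=5, s=0, t=1
q=1: r=4, s=1, t=-1   [9*(1) + 5*(-1) = 4]
q=1: r=1, s=-1, t=2   [9*(-1) + 5*(2) = 1]
q=4: r=0, s=5, t=-9   [9*(5) + 5*(-9) = 0]
GCD = 1 with t = 2, so 5*(2) ≡ 1 (mod 9)
Inverse = 2 mod 9 = 2
Check: 5 * 2 = 10 ≡ 1 (mod 9)

5^(-1) ≡ 2 (mod 9)


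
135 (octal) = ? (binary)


135 (base 8) = 93 (decimal)
93 (decimal) = 1011101 (base 2)


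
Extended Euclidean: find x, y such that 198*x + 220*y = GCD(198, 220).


Tabular extended Euclidean (each row: r = 198*s + 220*t):
r=198, s=1, t=0
r=220, s=0, t=1
q=0: r=198, s=1, t=0   [198*(1) + 220*(0) = 198]
q=1: r=22, s=-1, t=1   [198*(-1) + 220*(1) = 22]
q=9: r=0, s=10, t=-9   [198*(10) + 220*(-9) = 0]
GCD = 22; from the row with r=22: x=-1, y=1
Check: 198*(-1) + 220*(1) = -198 + 220 = 22

GCD = 22, x = -1, y = 1


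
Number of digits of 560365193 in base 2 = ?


560365193 in base 2 = 100001011001100111111010001001
Number of digits = 30

30 digits (base 2)


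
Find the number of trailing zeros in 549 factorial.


floor(549/5) = 109
floor(549/25) = 21
floor(549/125) = 4
Total = 134

134 trailing zeros


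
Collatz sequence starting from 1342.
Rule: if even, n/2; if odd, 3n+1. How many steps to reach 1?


1342 → 671 → 2014 → 1007 → 3022 → 1511 → 4534 → 2267 → 6802 → 3401 → 10204 → 5102 → 2551 → 7654 → 3827 → 11482 → 5741 → 17224 → 8612 → 4306 → 2153 → 6460 → 3230 → 1615 → 4846 → 2423 → 7270 → 3635 → 10906 → 5453 → 16360 → 8180 → 4090 → 2045 → 6136 → 3068 → 1534 → 767 → 2302 → 1151 → 3454 → 1727 → 5182 → 2591 → 7774 → 3887 → 11662 → 5831 → 17494 → 8747 → 26242 → 13121 → 39364 → 19682 → 9841 → 29524 → 14762 → 7381 → 22144 → 11072 → 5536 → 2768 → 1384 → 692 → 346 → 173 → 520 → 260 → 130 → 65 → 196 → 98 → 49 → 148 → 74 → 37 → 112 → 56 → 28 → 14 → 7 → 22 → 11 → 34 → 17 → 52 → 26 → 13 → 40 → 20 → 10 → 5 → 16 → 8 → 4 → 2 → 1
Total steps = 96

96 steps


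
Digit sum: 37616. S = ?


3 + 7 + 6 + 1 + 6 = 23


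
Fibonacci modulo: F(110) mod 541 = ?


F(k) mod 541 for k=1..110:
1, 1, 2, 3, 5, 8, 13, 21, 34, 55, 89, 144, 233, 377, 69, 446, 515, 420, 394, 273, 126, 399, 525, 383, 367, 209, 35, 244, 279, 523, 261, 243, 504, 206, 169, 375, 3, 378, 381, 218, 58, 276, 334, 69, 403, 472, 334, 265, 58, 323, 381, 163, 3, 166, 169, 335, 504, 298, 261, 18, 279, 297, 35, 332, 367, 158, 525, 142, 126, 268, 394, 121, 515, 95, 69, 164, 233, 397, 89, 486, 34, 520, 13, 533, 5, 538, 2, 540, 1, 0, 1, 1, 2, 3, 5, 8, 13, 21, 34, 55, 89, 144, 233, 377, 69, 446, 515, 420, 394, 273
F(110) mod 541 = 273


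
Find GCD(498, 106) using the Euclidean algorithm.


498 = 4 * 106 + 74
106 = 1 * 74 + 32
74 = 2 * 32 + 10
32 = 3 * 10 + 2
10 = 5 * 2 + 0
GCD = 2


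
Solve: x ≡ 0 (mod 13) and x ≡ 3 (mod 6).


M = 13*6 = 78
M1 = M/13 = 6, M2 = M/6 = 13
M1^(-1) mod 13 = 11, M2^(-1) mod 6 = 1
x = 0*6*11 + 3*13*1 = 39
39 mod 78 = 39
Check: 39 mod 13 = 0 ✓, 39 mod 6 = 3 ✓

x ≡ 39 (mod 78)


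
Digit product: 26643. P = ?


2 × 6 × 6 × 4 × 3 = 864


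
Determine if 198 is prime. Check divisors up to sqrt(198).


198 / 2 = 99 (exact division)
198 is NOT prime.

No, 198 is not prime


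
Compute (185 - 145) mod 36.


185 - 145 = 40
40 mod 36 = 4


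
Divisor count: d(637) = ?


637 = 7^2 × 13^1
d(637) = (2+1) × (1+1) = 6

6 divisors


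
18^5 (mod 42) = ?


18^1 mod 42 = 18
18^2 mod 42 = 30
18^3 mod 42 = 36
18^4 mod 42 = 18
18^5 mod 42 = 30


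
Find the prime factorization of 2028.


2028 / 2 = 1014
1014 / 2 = 507
507 / 3 = 169
169 / 13 = 13
13 / 13 = 1
2028 = 2^2 × 3 × 13^2


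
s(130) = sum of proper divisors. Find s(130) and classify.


Proper divisors: 1, 2, 5, 10, 13, 26, 65
Sum = 1 + 2 + 5 + 10 + 13 + 26 + 65 = 122
122 < 130 → deficient

s(130) = 122 (deficient)


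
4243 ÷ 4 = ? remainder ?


4243 = 4 * 1060 + 3
Check: 4240 + 3 = 4243

q = 1060, r = 3


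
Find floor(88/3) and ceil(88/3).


88/3 = 29.3333
floor = 29
ceil = 30

floor = 29, ceil = 30


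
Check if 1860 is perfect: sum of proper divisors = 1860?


Proper divisors of 1860: 1, 2, 3, 4, 5, 6, 10, 12, 15, 20, 30, 31, 60, 62, 93, 124, 155, 186, 310, 372, 465, 620, 930
Sum = 1 + 2 + 3 + 4 + 5 + 6 + 10 + 12 + 15 + 20 + 30 + 31 + 60 + 62 + 93 + 124 + 155 + 186 + 310 + 372 + 465 + 620 + 930 = 3516

No, 1860 is not perfect (3516 ≠ 1860)


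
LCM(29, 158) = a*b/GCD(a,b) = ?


GCD(29, 158) = 1
LCM = 29*158/1 = 4582/1 = 4582

LCM = 4582


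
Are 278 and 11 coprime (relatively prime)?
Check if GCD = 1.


Euclidean algorithm:
278 = 25 * 11 + 3
11 = 3 * 3 + 2
3 = 1 * 2 + 1
2 = 2 * 1 + 0
GCD(278, 11) = 1

Yes, coprime (GCD = 1)


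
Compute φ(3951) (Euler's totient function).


3951 = 3^2 × 439
Prime factors: 3, 439
φ(3951) = 3951 × (1-1/3) × (1-1/439)
= 3951 × 2/3 × 438/439 = 2628

φ(3951) = 2628


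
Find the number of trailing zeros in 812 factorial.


floor(812/5) = 162
floor(812/25) = 32
floor(812/125) = 6
floor(812/625) = 1
Total = 201

201 trailing zeros


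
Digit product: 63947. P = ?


6 × 3 × 9 × 4 × 7 = 4536


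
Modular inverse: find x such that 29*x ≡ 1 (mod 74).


Use the extended Euclidean algorithm on (74, 29); each row r = 74*s + 29*t:
r=74, s=1, t=0
r=29, s=0, t=1
q=2: r=16, s=1, t=-2   [74*(1) + 29*(-2) = 16]
q=1: r=13, s=-1, t=3   [74*(-1) + 29*(3) = 13]
q=1: r=3, s=2, t=-5   [74*(2) + 29*(-5) = 3]
q=4: r=1, s=-9, t=23   [74*(-9) + 29*(23) = 1]
q=3: r=0, s=29, t=-74   [74*(29) + 29*(-74) = 0]
GCD = 1 with t = 23, so 29*(23) ≡ 1 (mod 74)
Inverse = 23 mod 74 = 23
Check: 29 * 23 = 667 ≡ 1 (mod 74)

29^(-1) ≡ 23 (mod 74)


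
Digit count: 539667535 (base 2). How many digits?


539667535 in base 2 = 100000001010101010110001001111
Number of digits = 30

30 digits (base 2)


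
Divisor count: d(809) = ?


809 = 809^1
d(809) = (1+1) = 2

2 divisors


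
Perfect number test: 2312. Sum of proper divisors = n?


Proper divisors of 2312: 1, 2, 4, 8, 17, 34, 68, 136, 289, 578, 1156
Sum = 1 + 2 + 4 + 8 + 17 + 34 + 68 + 136 + 289 + 578 + 1156 = 2293

No, 2312 is not perfect (2293 ≠ 2312)


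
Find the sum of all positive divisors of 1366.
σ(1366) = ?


Divisors of 1366: 1, 2, 683, 1366
Sum = 1 + 2 + 683 + 1366 = 2052

σ(1366) = 2052


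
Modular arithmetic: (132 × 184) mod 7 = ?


132 × 184 = 24288
24288 mod 7 = 5


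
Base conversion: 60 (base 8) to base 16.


60 (base 8) = 48 (decimal)
48 (decimal) = 30 (base 16)


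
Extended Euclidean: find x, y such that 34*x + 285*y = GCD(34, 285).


Tabular extended Euclidean (each row: r = 34*s + 285*t):
r=34, s=1, t=0
r=285, s=0, t=1
q=0: r=34, s=1, t=0   [34*(1) + 285*(0) = 34]
q=8: r=13, s=-8, t=1   [34*(-8) + 285*(1) = 13]
q=2: r=8, s=17, t=-2   [34*(17) + 285*(-2) = 8]
q=1: r=5, s=-25, t=3   [34*(-25) + 285*(3) = 5]
q=1: r=3, s=42, t=-5   [34*(42) + 285*(-5) = 3]
q=1: r=2, s=-67, t=8   [34*(-67) + 285*(8) = 2]
q=1: r=1, s=109, t=-13   [34*(109) + 285*(-13) = 1]
q=2: r=0, s=-285, t=34   [34*(-285) + 285*(34) = 0]
GCD = 1; from the row with r=1: x=109, y=-13
Check: 34*(109) + 285*(-13) = 3706 - 3705 = 1

GCD = 1, x = 109, y = -13


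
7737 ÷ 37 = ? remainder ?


7737 = 37 * 209 + 4
Check: 7733 + 4 = 7737

q = 209, r = 4


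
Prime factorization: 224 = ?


224 / 2 = 112
112 / 2 = 56
56 / 2 = 28
28 / 2 = 14
14 / 2 = 7
7 / 7 = 1
224 = 2^5 × 7


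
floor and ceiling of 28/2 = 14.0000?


28/2 = 14.0000
floor = 14
ceil = 14

floor = 14, ceil = 14


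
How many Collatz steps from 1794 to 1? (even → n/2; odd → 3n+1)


1794 → 897 → 2692 → 1346 → 673 → 2020 → 1010 → 505 → 1516 → 758 → 379 → 1138 → 569 → 1708 → 854 → 427 → 1282 → 641 → 1924 → 962 → 481 → 1444 → 722 → 361 → 1084 → 542 → 271 → 814 → 407 → 1222 → 611 → 1834 → 917 → 2752 → 1376 → 688 → 344 → 172 → 86 → 43 → 130 → 65 → 196 → 98 → 49 → 148 → 74 → 37 → 112 → 56 → 28 → 14 → 7 → 22 → 11 → 34 → 17 → 52 → 26 → 13 → 40 → 20 → 10 → 5 → 16 → 8 → 4 → 2 → 1
Total steps = 68

68 steps


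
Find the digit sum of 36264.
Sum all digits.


3 + 6 + 2 + 6 + 4 = 21


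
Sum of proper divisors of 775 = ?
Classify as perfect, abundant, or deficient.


Proper divisors: 1, 5, 25, 31, 155
Sum = 1 + 5 + 25 + 31 + 155 = 217
217 < 775 → deficient

s(775) = 217 (deficient)


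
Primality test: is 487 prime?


Check divisors up to sqrt(487) = 22.0681
No divisors found.
487 is prime.

Yes, 487 is prime


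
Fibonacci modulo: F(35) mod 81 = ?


F(k) mod 81 for k=1..35:
1, 1, 2, 3, 5, 8, 13, 21, 34, 55, 8, 63, 71, 53, 43, 15, 58, 73, 50, 42, 11, 53, 64, 36, 19, 55, 74, 48, 41, 8, 49, 57, 25, 1, 26
F(35) mod 81 = 26


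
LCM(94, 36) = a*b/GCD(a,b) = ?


GCD(94, 36) = 2
LCM = 94*36/2 = 3384/2 = 1692

LCM = 1692


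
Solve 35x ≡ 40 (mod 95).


GCD(35, 95) = 5 divides 40
Divide: 7x ≡ 8 (mod 19)
x ≡ 12 (mod 19)


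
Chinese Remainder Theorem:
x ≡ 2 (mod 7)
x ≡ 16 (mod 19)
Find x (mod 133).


M = 7*19 = 133
M1 = M/7 = 19, M2 = M/19 = 7
M1^(-1) mod 7 = 3, M2^(-1) mod 19 = 11
x = 2*19*3 + 16*7*11 = 1346
1346 mod 133 = 16
Check: 16 mod 7 = 2 ✓, 16 mod 19 = 16 ✓

x ≡ 16 (mod 133)


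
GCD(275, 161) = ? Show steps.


275 = 1 * 161 + 114
161 = 1 * 114 + 47
114 = 2 * 47 + 20
47 = 2 * 20 + 7
20 = 2 * 7 + 6
7 = 1 * 6 + 1
6 = 6 * 1 + 0
GCD = 1


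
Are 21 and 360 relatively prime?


Euclidean algorithm:
360 = 17 * 21 + 3
21 = 7 * 3 + 0
GCD(21, 360) = 3

No, not coprime (GCD = 3)


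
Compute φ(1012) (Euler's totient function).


1012 = 2^2 × 11 × 23
Prime factors: 2, 11, 23
φ(1012) = 1012 × (1-1/2) × (1-1/11) × (1-1/23)
= 1012 × 1/2 × 10/11 × 22/23 = 440

φ(1012) = 440


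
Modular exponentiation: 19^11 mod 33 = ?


19^1 mod 33 = 19
19^2 mod 33 = 31
19^3 mod 33 = 28
19^4 mod 33 = 4
19^5 mod 33 = 10
19^6 mod 33 = 25
19^7 mod 33 = 13
19^8 mod 33 = 16
19^9 mod 33 = 7
19^10 mod 33 = 1
19^11 mod 33 = 19


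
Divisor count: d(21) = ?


21 = 3^1 × 7^1
d(21) = (1+1) × (1+1) = 4

4 divisors


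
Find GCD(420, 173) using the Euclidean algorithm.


420 = 2 * 173 + 74
173 = 2 * 74 + 25
74 = 2 * 25 + 24
25 = 1 * 24 + 1
24 = 24 * 1 + 0
GCD = 1


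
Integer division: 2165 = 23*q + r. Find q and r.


2165 = 23 * 94 + 3
Check: 2162 + 3 = 2165

q = 94, r = 3


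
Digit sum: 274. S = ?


2 + 7 + 4 = 13


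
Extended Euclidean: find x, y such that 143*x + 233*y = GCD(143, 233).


Tabular extended Euclidean (each row: r = 143*s + 233*t):
r=143, s=1, t=0
r=233, s=0, t=1
q=0: r=143, s=1, t=0   [143*(1) + 233*(0) = 143]
q=1: r=90, s=-1, t=1   [143*(-1) + 233*(1) = 90]
q=1: r=53, s=2, t=-1   [143*(2) + 233*(-1) = 53]
q=1: r=37, s=-3, t=2   [143*(-3) + 233*(2) = 37]
q=1: r=16, s=5, t=-3   [143*(5) + 233*(-3) = 16]
q=2: r=5, s=-13, t=8   [143*(-13) + 233*(8) = 5]
q=3: r=1, s=44, t=-27   [143*(44) + 233*(-27) = 1]
q=5: r=0, s=-233, t=143   [143*(-233) + 233*(143) = 0]
GCD = 1; from the row with r=1: x=44, y=-27
Check: 143*(44) + 233*(-27) = 6292 - 6291 = 1

GCD = 1, x = 44, y = -27


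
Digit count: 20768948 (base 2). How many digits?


20768948 in base 2 = 1001111001110100010110100
Number of digits = 25

25 digits (base 2)


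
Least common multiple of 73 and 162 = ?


GCD(73, 162) = 1
LCM = 73*162/1 = 11826/1 = 11826

LCM = 11826


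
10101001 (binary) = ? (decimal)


10101001 (base 2) = 169 (decimal)
169 (decimal) = 169 (base 10)


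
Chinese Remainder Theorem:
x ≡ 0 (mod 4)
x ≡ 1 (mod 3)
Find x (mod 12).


M = 4*3 = 12
M1 = M/4 = 3, M2 = M/3 = 4
M1^(-1) mod 4 = 3, M2^(-1) mod 3 = 1
x = 0*3*3 + 1*4*1 = 4
4 mod 12 = 4
Check: 4 mod 4 = 0 ✓, 4 mod 3 = 1 ✓

x ≡ 4 (mod 12)


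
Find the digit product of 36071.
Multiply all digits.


3 × 6 × 0 × 7 × 1 = 0


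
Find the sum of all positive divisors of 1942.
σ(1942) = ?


Divisors of 1942: 1, 2, 971, 1942
Sum = 1 + 2 + 971 + 1942 = 2916

σ(1942) = 2916


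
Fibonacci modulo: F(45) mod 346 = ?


F(k) mod 346 for k=1..45:
1, 1, 2, 3, 5, 8, 13, 21, 34, 55, 89, 144, 233, 31, 264, 295, 213, 162, 29, 191, 220, 65, 285, 4, 289, 293, 236, 183, 73, 256, 329, 239, 222, 115, 337, 106, 97, 203, 300, 157, 111, 268, 33, 301, 334
F(45) mod 346 = 334


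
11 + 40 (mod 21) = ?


11 + 40 = 51
51 mod 21 = 9


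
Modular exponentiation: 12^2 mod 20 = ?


12^1 mod 20 = 12
12^2 mod 20 = 4


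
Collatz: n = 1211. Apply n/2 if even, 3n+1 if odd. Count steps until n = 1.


1211 → 3634 → 1817 → 5452 → 2726 → 1363 → 4090 → 2045 → 6136 → 3068 → 1534 → 767 → 2302 → 1151 → 3454 → 1727 → 5182 → 2591 → 7774 → 3887 → 11662 → 5831 → 17494 → 8747 → 26242 → 13121 → 39364 → 19682 → 9841 → 29524 → 14762 → 7381 → 22144 → 11072 → 5536 → 2768 → 1384 → 692 → 346 → 173 → 520 → 260 → 130 → 65 → 196 → 98 → 49 → 148 → 74 → 37 → 112 → 56 → 28 → 14 → 7 → 22 → 11 → 34 → 17 → 52 → 26 → 13 → 40 → 20 → 10 → 5 → 16 → 8 → 4 → 2 → 1
Total steps = 70

70 steps


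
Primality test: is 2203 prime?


Check divisors up to sqrt(2203) = 46.9361
No divisors found.
2203 is prime.

Yes, 2203 is prime


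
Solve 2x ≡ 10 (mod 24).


GCD(2, 24) = 2 divides 10
Divide: 1x ≡ 5 (mod 12)
x ≡ 5 (mod 12)


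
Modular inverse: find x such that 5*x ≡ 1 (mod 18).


Use the extended Euclidean algorithm on (18, 5); each row r = 18*s + 5*t:
r=18, s=1, t=0
r=5, s=0, t=1
q=3: r=3, s=1, t=-3   [18*(1) + 5*(-3) = 3]
q=1: r=2, s=-1, t=4   [18*(-1) + 5*(4) = 2]
q=1: r=1, s=2, t=-7   [18*(2) + 5*(-7) = 1]
q=2: r=0, s=-5, t=18   [18*(-5) + 5*(18) = 0]
GCD = 1 with t = -7, so 5*(-7) ≡ 1 (mod 18)
Inverse = -7 mod 18 = 11
Check: 5 * 11 = 55 ≡ 1 (mod 18)

5^(-1) ≡ 11 (mod 18)


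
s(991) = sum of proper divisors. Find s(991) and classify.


Proper divisors: 1
Sum = 1 = 1
1 < 991 → deficient

s(991) = 1 (deficient)


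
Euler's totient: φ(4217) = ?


4217 = 4217
Prime factors: 4217
φ(4217) = 4217 × (1-1/4217)
= 4217 × 4216/4217 = 4216

φ(4217) = 4216


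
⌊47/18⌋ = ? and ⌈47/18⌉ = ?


47/18 = 2.6111
floor = 2
ceil = 3

floor = 2, ceil = 3


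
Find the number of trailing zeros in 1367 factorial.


floor(1367/5) = 273
floor(1367/25) = 54
floor(1367/125) = 10
floor(1367/625) = 2
Total = 339

339 trailing zeros


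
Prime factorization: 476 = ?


476 / 2 = 238
238 / 2 = 119
119 / 7 = 17
17 / 17 = 1
476 = 2^2 × 7 × 17


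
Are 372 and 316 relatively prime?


Euclidean algorithm:
372 = 1 * 316 + 56
316 = 5 * 56 + 36
56 = 1 * 36 + 20
36 = 1 * 20 + 16
20 = 1 * 16 + 4
16 = 4 * 4 + 0
GCD(372, 316) = 4

No, not coprime (GCD = 4)


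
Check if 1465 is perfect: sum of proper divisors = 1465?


Proper divisors of 1465: 1, 5, 293
Sum = 1 + 5 + 293 = 299

No, 1465 is not perfect (299 ≠ 1465)


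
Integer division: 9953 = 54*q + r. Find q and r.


9953 = 54 * 184 + 17
Check: 9936 + 17 = 9953

q = 184, r = 17


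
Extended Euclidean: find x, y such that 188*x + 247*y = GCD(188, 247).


Tabular extended Euclidean (each row: r = 188*s + 247*t):
r=188, s=1, t=0
r=247, s=0, t=1
q=0: r=188, s=1, t=0   [188*(1) + 247*(0) = 188]
q=1: r=59, s=-1, t=1   [188*(-1) + 247*(1) = 59]
q=3: r=11, s=4, t=-3   [188*(4) + 247*(-3) = 11]
q=5: r=4, s=-21, t=16   [188*(-21) + 247*(16) = 4]
q=2: r=3, s=46, t=-35   [188*(46) + 247*(-35) = 3]
q=1: r=1, s=-67, t=51   [188*(-67) + 247*(51) = 1]
q=3: r=0, s=247, t=-188   [188*(247) + 247*(-188) = 0]
GCD = 1; from the row with r=1: x=-67, y=51
Check: 188*(-67) + 247*(51) = -12596 + 12597 = 1

GCD = 1, x = -67, y = 51


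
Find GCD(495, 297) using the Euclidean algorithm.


495 = 1 * 297 + 198
297 = 1 * 198 + 99
198 = 2 * 99 + 0
GCD = 99


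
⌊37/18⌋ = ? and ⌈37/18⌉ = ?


37/18 = 2.0556
floor = 2
ceil = 3

floor = 2, ceil = 3


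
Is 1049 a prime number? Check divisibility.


Check divisors up to sqrt(1049) = 32.3883
No divisors found.
1049 is prime.

Yes, 1049 is prime


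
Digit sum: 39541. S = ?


3 + 9 + 5 + 4 + 1 = 22


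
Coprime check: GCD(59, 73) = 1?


Euclidean algorithm:
73 = 1 * 59 + 14
59 = 4 * 14 + 3
14 = 4 * 3 + 2
3 = 1 * 2 + 1
2 = 2 * 1 + 0
GCD(59, 73) = 1

Yes, coprime (GCD = 1)


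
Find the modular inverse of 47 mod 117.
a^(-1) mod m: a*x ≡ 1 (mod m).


Use the extended Euclidean algorithm on (117, 47); each row r = 117*s + 47*t:
r=117, s=1, t=0
r=47, s=0, t=1
q=2: r=23, s=1, t=-2   [117*(1) + 47*(-2) = 23]
q=2: r=1, s=-2, t=5   [117*(-2) + 47*(5) = 1]
q=23: r=0, s=47, t=-117   [117*(47) + 47*(-117) = 0]
GCD = 1 with t = 5, so 47*(5) ≡ 1 (mod 117)
Inverse = 5 mod 117 = 5
Check: 47 * 5 = 235 ≡ 1 (mod 117)

47^(-1) ≡ 5 (mod 117)


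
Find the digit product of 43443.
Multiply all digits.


4 × 3 × 4 × 4 × 3 = 576


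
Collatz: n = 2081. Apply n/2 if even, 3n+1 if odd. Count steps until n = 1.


2081 → 6244 → 3122 → 1561 → 4684 → 2342 → 1171 → 3514 → 1757 → 5272 → 2636 → 1318 → 659 → 1978 → 989 → 2968 → 1484 → 742 → 371 → 1114 → 557 → 1672 → 836 → 418 → 209 → 628 → 314 → 157 → 472 → 236 → 118 → 59 → 178 → 89 → 268 → 134 → 67 → 202 → 101 → 304 → 152 → 76 → 38 → 19 → 58 → 29 → 88 → 44 → 22 → 11 → 34 → 17 → 52 → 26 → 13 → 40 → 20 → 10 → 5 → 16 → 8 → 4 → 2 → 1
Total steps = 63

63 steps


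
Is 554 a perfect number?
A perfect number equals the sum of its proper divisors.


Proper divisors of 554: 1, 2, 277
Sum = 1 + 2 + 277 = 280

No, 554 is not perfect (280 ≠ 554)


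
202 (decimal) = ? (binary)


202 (base 10) = 202 (decimal)
202 (decimal) = 11001010 (base 2)


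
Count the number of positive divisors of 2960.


2960 = 2^4 × 5^1 × 37^1
d(2960) = (4+1) × (1+1) × (1+1) = 20

20 divisors


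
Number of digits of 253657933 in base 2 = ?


253657933 in base 2 = 1111000111101000001101001101
Number of digits = 28

28 digits (base 2)


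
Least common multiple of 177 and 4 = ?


GCD(177, 4) = 1
LCM = 177*4/1 = 708/1 = 708

LCM = 708


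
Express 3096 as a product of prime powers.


3096 / 2 = 1548
1548 / 2 = 774
774 / 2 = 387
387 / 3 = 129
129 / 3 = 43
43 / 43 = 1
3096 = 2^3 × 3^2 × 43


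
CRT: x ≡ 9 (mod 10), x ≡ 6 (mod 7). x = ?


M = 10*7 = 70
M1 = M/10 = 7, M2 = M/7 = 10
M1^(-1) mod 10 = 3, M2^(-1) mod 7 = 5
x = 9*7*3 + 6*10*5 = 489
489 mod 70 = 69
Check: 69 mod 10 = 9 ✓, 69 mod 7 = 6 ✓

x ≡ 69 (mod 70)


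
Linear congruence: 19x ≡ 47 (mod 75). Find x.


GCD(19, 75) = 1, unique solution
a^(-1) mod 75 = 4
x = 4 * 47 mod 75 = 38

x ≡ 38 (mod 75)


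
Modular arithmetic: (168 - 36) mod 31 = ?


168 - 36 = 132
132 mod 31 = 8


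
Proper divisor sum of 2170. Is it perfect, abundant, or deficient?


Proper divisors: 1, 2, 5, 7, 10, 14, 31, 35, 62, 70, 155, 217, 310, 434, 1085
Sum = 1 + 2 + 5 + 7 + 10 + 14 + 31 + 35 + 62 + 70 + 155 + 217 + 310 + 434 + 1085 = 2438
2438 > 2170 → abundant

s(2170) = 2438 (abundant)


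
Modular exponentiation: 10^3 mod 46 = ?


10^1 mod 46 = 10
10^2 mod 46 = 8
10^3 mod 46 = 34


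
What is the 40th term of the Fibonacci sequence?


Sequence: 1, 1, 2, 3, 5, 8, 13, 21, 34, 55, 89, 144, 233, 377, 610, 987, 1597, 2584, 4181, 6765, 10946, 17711, 28657, 46368, 75025, 121393, 196418, 317811, 514229, 832040, 1346269, 2178309, 3524578, 5702887, 9227465, 14930352, 24157817, 39088169, 63245986, 102334155
F(40) = 102334155


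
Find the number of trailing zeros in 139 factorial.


floor(139/5) = 27
floor(139/25) = 5
floor(139/125) = 1
Total = 33

33 trailing zeros


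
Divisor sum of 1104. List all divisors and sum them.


Divisors of 1104: 1, 2, 3, 4, 6, 8, 12, 16, 23, 24, 46, 48, 69, 92, 138, 184, 276, 368, 552, 1104
Sum = 1 + 2 + 3 + 4 + 6 + 8 + 12 + 16 + 23 + 24 + 46 + 48 + 69 + 92 + 138 + 184 + 276 + 368 + 552 + 1104 = 2976

σ(1104) = 2976


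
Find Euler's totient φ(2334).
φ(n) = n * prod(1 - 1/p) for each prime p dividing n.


2334 = 2 × 3 × 389
Prime factors: 2, 3, 389
φ(2334) = 2334 × (1-1/2) × (1-1/3) × (1-1/389)
= 2334 × 1/2 × 2/3 × 388/389 = 776

φ(2334) = 776


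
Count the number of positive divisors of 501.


501 = 3^1 × 167^1
d(501) = (1+1) × (1+1) = 4

4 divisors


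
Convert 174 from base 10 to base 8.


174 (base 10) = 174 (decimal)
174 (decimal) = 256 (base 8)


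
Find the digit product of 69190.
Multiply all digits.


6 × 9 × 1 × 9 × 0 = 0


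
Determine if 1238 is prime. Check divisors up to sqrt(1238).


1238 / 2 = 619 (exact division)
1238 is NOT prime.

No, 1238 is not prime


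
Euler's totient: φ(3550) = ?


3550 = 2 × 5^2 × 71
Prime factors: 2, 5, 71
φ(3550) = 3550 × (1-1/2) × (1-1/5) × (1-1/71)
= 3550 × 1/2 × 4/5 × 70/71 = 1400

φ(3550) = 1400


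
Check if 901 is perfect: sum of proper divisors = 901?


Proper divisors of 901: 1, 17, 53
Sum = 1 + 17 + 53 = 71

No, 901 is not perfect (71 ≠ 901)


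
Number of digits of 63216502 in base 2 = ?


63216502 in base 2 = 11110001001001101101110110
Number of digits = 26

26 digits (base 2)


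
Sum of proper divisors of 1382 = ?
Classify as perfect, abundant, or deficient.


Proper divisors: 1, 2, 691
Sum = 1 + 2 + 691 = 694
694 < 1382 → deficient

s(1382) = 694 (deficient)


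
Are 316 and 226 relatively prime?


Euclidean algorithm:
316 = 1 * 226 + 90
226 = 2 * 90 + 46
90 = 1 * 46 + 44
46 = 1 * 44 + 2
44 = 22 * 2 + 0
GCD(316, 226) = 2

No, not coprime (GCD = 2)


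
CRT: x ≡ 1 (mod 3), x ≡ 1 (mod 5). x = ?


M = 3*5 = 15
M1 = M/3 = 5, M2 = M/5 = 3
M1^(-1) mod 3 = 2, M2^(-1) mod 5 = 2
x = 1*5*2 + 1*3*2 = 16
16 mod 15 = 1
Check: 1 mod 3 = 1 ✓, 1 mod 5 = 1 ✓

x ≡ 1 (mod 15)


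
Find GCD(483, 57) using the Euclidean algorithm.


483 = 8 * 57 + 27
57 = 2 * 27 + 3
27 = 9 * 3 + 0
GCD = 3


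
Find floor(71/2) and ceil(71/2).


71/2 = 35.5000
floor = 35
ceil = 36

floor = 35, ceil = 36


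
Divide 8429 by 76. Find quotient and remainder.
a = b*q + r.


8429 = 76 * 110 + 69
Check: 8360 + 69 = 8429

q = 110, r = 69


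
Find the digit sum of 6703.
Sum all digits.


6 + 7 + 0 + 3 = 16


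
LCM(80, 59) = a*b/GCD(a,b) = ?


GCD(80, 59) = 1
LCM = 80*59/1 = 4720/1 = 4720

LCM = 4720


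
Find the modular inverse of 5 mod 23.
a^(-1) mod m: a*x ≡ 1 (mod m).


Use the extended Euclidean algorithm on (23, 5); each row r = 23*s + 5*t:
r=23, s=1, t=0
r=5, s=0, t=1
q=4: r=3, s=1, t=-4   [23*(1) + 5*(-4) = 3]
q=1: r=2, s=-1, t=5   [23*(-1) + 5*(5) = 2]
q=1: r=1, s=2, t=-9   [23*(2) + 5*(-9) = 1]
q=2: r=0, s=-5, t=23   [23*(-5) + 5*(23) = 0]
GCD = 1 with t = -9, so 5*(-9) ≡ 1 (mod 23)
Inverse = -9 mod 23 = 14
Check: 5 * 14 = 70 ≡ 1 (mod 23)

5^(-1) ≡ 14 (mod 23)


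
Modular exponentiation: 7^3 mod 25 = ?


7^1 mod 25 = 7
7^2 mod 25 = 24
7^3 mod 25 = 18


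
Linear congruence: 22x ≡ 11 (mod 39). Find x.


GCD(22, 39) = 1, unique solution
a^(-1) mod 39 = 16
x = 16 * 11 mod 39 = 20

x ≡ 20 (mod 39)


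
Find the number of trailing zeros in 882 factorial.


floor(882/5) = 176
floor(882/25) = 35
floor(882/125) = 7
floor(882/625) = 1
Total = 219

219 trailing zeros


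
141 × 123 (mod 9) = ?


141 × 123 = 17343
17343 mod 9 = 0


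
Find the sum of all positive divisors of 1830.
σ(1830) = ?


Divisors of 1830: 1, 2, 3, 5, 6, 10, 15, 30, 61, 122, 183, 305, 366, 610, 915, 1830
Sum = 1 + 2 + 3 + 5 + 6 + 10 + 15 + 30 + 61 + 122 + 183 + 305 + 366 + 610 + 915 + 1830 = 4464

σ(1830) = 4464


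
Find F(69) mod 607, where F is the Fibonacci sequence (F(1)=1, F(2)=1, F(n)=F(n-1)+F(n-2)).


F(k) mod 607 for k=1..69:
1, 1, 2, 3, 5, 8, 13, 21, 34, 55, 89, 144, 233, 377, 3, 380, 383, 156, 539, 88, 20, 108, 128, 236, 364, 600, 357, 350, 100, 450, 550, 393, 336, 122, 458, 580, 431, 404, 228, 25, 253, 278, 531, 202, 126, 328, 454, 175, 22, 197, 219, 416, 28, 444, 472, 309, 174, 483, 50, 533, 583, 509, 485, 387, 265, 45, 310, 355, 58
F(69) mod 607 = 58


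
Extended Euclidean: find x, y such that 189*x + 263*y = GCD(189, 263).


Tabular extended Euclidean (each row: r = 189*s + 263*t):
r=189, s=1, t=0
r=263, s=0, t=1
q=0: r=189, s=1, t=0   [189*(1) + 263*(0) = 189]
q=1: r=74, s=-1, t=1   [189*(-1) + 263*(1) = 74]
q=2: r=41, s=3, t=-2   [189*(3) + 263*(-2) = 41]
q=1: r=33, s=-4, t=3   [189*(-4) + 263*(3) = 33]
q=1: r=8, s=7, t=-5   [189*(7) + 263*(-5) = 8]
q=4: r=1, s=-32, t=23   [189*(-32) + 263*(23) = 1]
q=8: r=0, s=263, t=-189   [189*(263) + 263*(-189) = 0]
GCD = 1; from the row with r=1: x=-32, y=23
Check: 189*(-32) + 263*(23) = -6048 + 6049 = 1

GCD = 1, x = -32, y = 23


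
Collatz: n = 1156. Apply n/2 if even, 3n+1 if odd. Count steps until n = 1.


1156 → 578 → 289 → 868 → 434 → 217 → 652 → 326 → 163 → 490 → 245 → 736 → 368 → 184 → 92 → 46 → 23 → 70 → 35 → 106 → 53 → 160 → 80 → 40 → 20 → 10 → 5 → 16 → 8 → 4 → 2 → 1
Total steps = 31

31 steps
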